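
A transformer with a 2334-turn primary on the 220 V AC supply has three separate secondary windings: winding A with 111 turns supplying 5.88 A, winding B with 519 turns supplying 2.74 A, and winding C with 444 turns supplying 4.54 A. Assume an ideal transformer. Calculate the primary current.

I_p ≈ 1.75 A

V_A = 220 × 111/2334 = 10.463 V; V_B = 220 × 519/2334 = 48.920 V; V_C = 220 × 444/2334 = 41.851 V.
P_out = V_A I_A + V_B I_B + V_C I_C = 10.463×5.88 + 48.920×2.74 + 41.851×4.54 = 61.521 + 134.04 + 190.00 = 385.57 W.
Ideal ⇒ P_in = P_out, so I_p = P_out/V_p = 385.57/220 = 1.75 A.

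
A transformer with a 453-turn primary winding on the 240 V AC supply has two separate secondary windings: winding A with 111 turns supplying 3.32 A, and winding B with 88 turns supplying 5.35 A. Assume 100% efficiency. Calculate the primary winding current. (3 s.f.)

I_p ≈ 1.85 A

V_A = 240 × 111/453 = 58.808 V; V_B = 240 × 88/453 = 46.623 V.
P_out = V_A I_A + V_B I_B = 58.808×3.32 + 46.623×5.35 = 195.24 + 249.43 = 444.67 W.
Ideal ⇒ P_in = P_out, so I_p = P_out/V_p = 444.67/240 = 1.85 A.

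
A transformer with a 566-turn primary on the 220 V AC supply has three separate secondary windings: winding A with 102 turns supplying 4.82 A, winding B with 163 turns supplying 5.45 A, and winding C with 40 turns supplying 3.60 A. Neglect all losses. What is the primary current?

I_p ≈ 2.69 A

V_A = 220 × 102/566 = 39.647 V; V_B = 220 × 163/566 = 63.357 V; V_C = 220 × 40/566 = 15.548 V.
P_out = V_A I_A + V_B I_B + V_C I_C = 39.647×4.82 + 63.357×5.45 + 15.548×3.60 = 191.10 + 345.30 + 55.972 = 592.36 W.
Ideal ⇒ P_in = P_out, so I_p = P_out/V_p = 592.36/220 = 2.69 A.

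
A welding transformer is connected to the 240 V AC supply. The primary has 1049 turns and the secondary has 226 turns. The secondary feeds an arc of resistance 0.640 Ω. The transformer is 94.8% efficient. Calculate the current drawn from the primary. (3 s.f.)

V_s = 240 × 226/1049 = 51.706 V.
I_s = V_s/R = 51.706/0.640 = 80.791 A.
P_out = V_s I_s = 51.706 × 80.791 = 4177.4 W.
P_in = P_out/η = 4177.4/0.948 = 4406.6 W.
I_p = P_in/V_p = 4406.6/240 = 18.4 A.

I_p ≈ 18.4 A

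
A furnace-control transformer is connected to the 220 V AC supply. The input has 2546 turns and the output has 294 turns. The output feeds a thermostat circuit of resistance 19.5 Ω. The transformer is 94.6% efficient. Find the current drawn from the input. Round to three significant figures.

V_out = 220 × 294/2546 = 25.405 V.
I_out = V_out/R = 25.405/19.5 = 1.3028 A.
P_out = V_out I_out = 25.405 × 1.3028 = 33.097 W.
P_in = P_out/η = 33.097/0.946 = 34.986 W.
I_in = P_in/V_in = 34.986/220 = 0.159 A.

I_in ≈ 0.159 A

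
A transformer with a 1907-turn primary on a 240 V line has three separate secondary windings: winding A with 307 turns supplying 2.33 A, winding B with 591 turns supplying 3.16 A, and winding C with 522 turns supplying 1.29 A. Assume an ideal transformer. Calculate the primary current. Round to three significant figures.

V_A = 240 × 307/1907 = 38.637 V; V_B = 240 × 591/1907 = 74.379 V; V_C = 240 × 522/1907 = 65.695 V.
P_out = V_A I_A + V_B I_B + V_C I_C = 38.637×2.33 + 74.379×3.16 + 65.695×1.29 = 90.023 + 235.04 + 84.746 = 409.81 W.
Ideal ⇒ P_in = P_out, so I_p = P_out/V_p = 409.81/240 = 1.71 A.

I_p ≈ 1.71 A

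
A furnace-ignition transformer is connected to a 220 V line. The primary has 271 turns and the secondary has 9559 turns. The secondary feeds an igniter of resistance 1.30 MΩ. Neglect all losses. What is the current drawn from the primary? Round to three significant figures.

V_s = V_p × N_s/N_p = 220 × 9559/271 = 7760.1 V.
I_s = V_s/R = 7760.1/(1.30×10^6) = 0.0059693 A.
For an ideal transformer I_p N_p = I_s N_s, so I_p = 0.0059693 × 9559/271 = 0.211 A.

I_p ≈ 0.211 A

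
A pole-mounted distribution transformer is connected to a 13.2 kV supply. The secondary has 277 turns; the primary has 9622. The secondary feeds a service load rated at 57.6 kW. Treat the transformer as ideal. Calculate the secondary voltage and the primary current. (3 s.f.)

V_s ≈ 380 V, I_p ≈ 4.36 A

V_s = V_p × N_s/N_p = 13200 × 277/9622 = 380.00 V.
I_s = P/V_s = 57600/380.00 = 151.58 A.
I_p = I_s × N_s/N_p = 151.58 × 277/9622 = 4.36 A.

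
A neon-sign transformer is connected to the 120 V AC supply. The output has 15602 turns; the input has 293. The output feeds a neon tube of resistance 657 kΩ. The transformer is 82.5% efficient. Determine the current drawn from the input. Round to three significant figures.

V_out = 120 × 15602/293 = 6389.9 V.
I_out = V_out/R = 6389.9/657000 = 0.0097259 A.
P_out = V_out I_out = 6389.9 × 0.0097259 = 62.147 W.
P_in = P_out/η = 62.147/0.825 = 75.330 W.
I_in = P_in/V_in = 75.330/120 = 0.628 A.

I_in ≈ 0.628 A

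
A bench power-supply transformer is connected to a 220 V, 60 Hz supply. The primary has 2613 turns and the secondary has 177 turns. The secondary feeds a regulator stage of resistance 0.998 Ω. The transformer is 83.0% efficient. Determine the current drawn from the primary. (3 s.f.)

I_p ≈ 1.22 A

V_s = 220 × 177/2613 = 14.902 V.
I_s = V_s/R = 14.902/0.998 = 14.932 A.
P_out = V_s I_s = 14.902 × 14.932 = 222.53 W.
P_in = P_out/η = 222.53/0.830 = 268.10 W.
I_p = P_in/V_p = 268.10/220 = 1.22 A.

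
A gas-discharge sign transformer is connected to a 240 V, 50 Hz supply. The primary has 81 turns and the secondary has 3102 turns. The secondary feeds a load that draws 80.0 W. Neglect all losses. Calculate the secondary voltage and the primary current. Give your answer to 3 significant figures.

V_s = V_p × N_s/N_p = 240 × 3102/81 = 9191.1 V.
I_s = P/V_s = 80.0/9191.1 = 0.0087041 A.
I_p = I_s × N_s/N_p = 0.0087041 × 3102/81 = 0.333 A.

V_s ≈ 9190 V, I_p ≈ 0.333 A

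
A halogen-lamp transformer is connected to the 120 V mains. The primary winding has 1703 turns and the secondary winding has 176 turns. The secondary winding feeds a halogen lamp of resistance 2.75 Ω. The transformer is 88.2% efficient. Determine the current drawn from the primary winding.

I_p ≈ 0.528 A

V_s = 120 × 176/1703 = 12.402 V.
I_s = V_s/R = 12.402/2.75 = 4.5097 A.
P_out = V_s I_s = 12.402 × 4.5097 = 55.928 W.
P_in = P_out/η = 55.928/0.882 = 63.410 W.
I_p = P_in/V_p = 63.410/120 = 0.528 A.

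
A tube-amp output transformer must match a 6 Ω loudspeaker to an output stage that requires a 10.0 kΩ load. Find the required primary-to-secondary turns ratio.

N_p/N_s ≈ 40.8

Z_p/Z_s = (N_p/N_s)², so N_p/N_s = √(10000/6) = √1670 = 40.8.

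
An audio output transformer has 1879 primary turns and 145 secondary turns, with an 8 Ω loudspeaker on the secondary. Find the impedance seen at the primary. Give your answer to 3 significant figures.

Z_p = (N_p/N_s)² × Z_s = (1879/145)² × 8 = 1340 Ω.

Z_p ≈ 1340 Ω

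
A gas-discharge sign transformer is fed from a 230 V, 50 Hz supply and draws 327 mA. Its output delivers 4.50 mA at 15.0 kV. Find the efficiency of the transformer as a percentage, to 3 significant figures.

P_in = 230 × 0.327 = 75.2100 W.
P_out = 15000 × 0.00450 = 67.5000 W.
η = P_out/P_in = 67.5000/75.2100 = 0.897.

η ≈ 89.7%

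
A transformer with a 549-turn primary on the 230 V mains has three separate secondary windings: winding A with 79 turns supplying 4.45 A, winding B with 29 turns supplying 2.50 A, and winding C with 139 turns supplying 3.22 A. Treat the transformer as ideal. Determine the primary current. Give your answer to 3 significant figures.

I_p ≈ 1.59 A

V_A = 230 × 79/549 = 33.097 V; V_B = 230 × 29/549 = 12.149 V; V_C = 230 × 139/549 = 58.233 V.
P_out = V_A I_A + V_B I_B + V_C I_C = 33.097×4.45 + 12.149×2.50 + 58.233×3.22 = 147.28 + 30.373 + 187.51 = 365.16 W.
Ideal ⇒ P_in = P_out, so I_p = P_out/V_p = 365.16/230 = 1.59 A.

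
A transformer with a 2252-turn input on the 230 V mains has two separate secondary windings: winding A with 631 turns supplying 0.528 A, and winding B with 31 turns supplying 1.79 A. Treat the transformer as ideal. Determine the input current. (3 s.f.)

V_A = 230 × 631/2252 = 64.445 V; V_B = 230 × 31/2252 = 3.1661 V.
P_out = V_A I_A + V_B I_B = 64.445×0.528 + 3.1661×1.79 = 34.027 + 5.6673 = 39.694 W.
Ideal ⇒ P_in = P_out, so I_in = P_out/V_in = 39.694/230 = 0.173 A.

I_in ≈ 0.173 A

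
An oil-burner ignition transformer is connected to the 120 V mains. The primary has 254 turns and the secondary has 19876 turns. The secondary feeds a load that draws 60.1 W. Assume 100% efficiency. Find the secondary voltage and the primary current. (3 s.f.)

V_s ≈ 9390 V, I_p ≈ 0.501 A

V_s = V_p × N_s/N_p = 120 × 19876/254 = 9390.2 V.
I_s = P/V_s = 60.1/9390.2 = 0.0064003 A.
I_p = I_s × N_s/N_p = 0.0064003 × 19876/254 = 0.501 A.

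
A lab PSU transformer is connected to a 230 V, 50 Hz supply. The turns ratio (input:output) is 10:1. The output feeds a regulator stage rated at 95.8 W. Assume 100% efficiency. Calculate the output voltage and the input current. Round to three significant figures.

V_out = V_in × N_out/N_in = 230 × 1/10 = 23.000 V.
I_out = P/V_out = 95.8/23.000 = 4.1652 A.
I_in = I_out × N_out/N_in = 4.1652 × 1/10 = 0.417 A.

V_out ≈ 23.0 V, I_in ≈ 0.417 A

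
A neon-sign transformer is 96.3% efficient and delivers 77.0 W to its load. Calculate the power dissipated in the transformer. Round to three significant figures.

P_loss ≈ 2.96 W

P_in = P_out/η = 77.0/0.963 = 79.9585 W.
P_loss = P_in − P_out = 79.9585 − 77.0 = 2.96 W.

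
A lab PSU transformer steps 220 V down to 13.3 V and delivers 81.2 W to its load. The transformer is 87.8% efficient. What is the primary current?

I_p ≈ 0.420 A

P_in = P_out/η = 81.2/0.878 = 92.483 W.
I_p = P_in/V_p = 92.483/220 = 0.420 A.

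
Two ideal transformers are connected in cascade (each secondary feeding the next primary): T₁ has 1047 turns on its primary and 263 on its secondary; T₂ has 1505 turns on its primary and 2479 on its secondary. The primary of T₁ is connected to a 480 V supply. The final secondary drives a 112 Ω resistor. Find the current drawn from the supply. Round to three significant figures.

I_supply ≈ 0.734 A

Secondary of T₁: V = 480.00 × 263/1047 = 120.57 V.
Secondary of T₂: V = 120.57 × 2479/1505 = 198.61 V.
I_load = 198.61/112 = 1.7733 A, so P_out = 198.61 × 1.7733 = 352.18 W.
All ideal ⇒ P_in = P_out, so I_supply = 352.18/480 = 0.734 A.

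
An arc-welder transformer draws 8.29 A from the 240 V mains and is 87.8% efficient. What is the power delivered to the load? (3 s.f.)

P_in = V_p I_p = 240 × 8.29 = 1989.6 W.
P_out = η P_in = 0.878 × 1989.6 = 1750 W.

P_out ≈ 1750 W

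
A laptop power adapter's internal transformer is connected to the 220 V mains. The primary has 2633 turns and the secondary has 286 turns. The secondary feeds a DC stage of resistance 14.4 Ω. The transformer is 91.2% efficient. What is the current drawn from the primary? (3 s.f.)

I_p ≈ 0.198 A

V_s = 220 × 286/2633 = 23.897 V.
I_s = V_s/R = 23.897/14.4 = 1.6595 A.
P_out = V_s I_s = 23.897 × 1.6595 = 39.656 W.
P_in = P_out/η = 39.656/0.912 = 43.483 W.
I_p = P_in/V_p = 43.483/220 = 0.198 A.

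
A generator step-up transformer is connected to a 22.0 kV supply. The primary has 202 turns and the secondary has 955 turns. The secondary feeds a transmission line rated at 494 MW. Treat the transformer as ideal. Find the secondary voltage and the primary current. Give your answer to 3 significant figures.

V_s ≈ 104000 V, I_p ≈ 22500 A

V_s = V_p × N_s/N_p = 22000 × 955/202 = 104010 V.
I_s = P/V_s = 4.94×10^8/104010 = 4749.5 A.
I_p = I_s × N_s/N_p = 4749.5 × 955/202 = 22500 A.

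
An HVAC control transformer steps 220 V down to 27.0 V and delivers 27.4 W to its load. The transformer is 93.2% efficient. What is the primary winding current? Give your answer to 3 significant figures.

P_in = P_out/η = 27.4/0.932 = 29.399 W.
I_p = P_in/V_p = 29.399/220 = 0.134 A.

I_p ≈ 0.134 A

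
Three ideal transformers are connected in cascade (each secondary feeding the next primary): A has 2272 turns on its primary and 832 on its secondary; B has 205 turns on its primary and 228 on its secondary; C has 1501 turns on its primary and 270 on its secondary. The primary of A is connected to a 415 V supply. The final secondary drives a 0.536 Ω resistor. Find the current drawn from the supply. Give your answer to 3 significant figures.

I_supply ≈ 4.16 A

After A: V = 415.00 × 832/2272 = 151.97 V.
After B: V = 151.97 × 228/205 = 169.02 V.
After C: V = 169.02 × 270/1501 = 30.404 V.
I_load = 30.404/0.536 = 56.723 A, so P_out = 30.404 × 56.723 = 1724.6 W.
All ideal ⇒ P_in = P_out, so I_supply = 1724.6/415 = 4.16 A.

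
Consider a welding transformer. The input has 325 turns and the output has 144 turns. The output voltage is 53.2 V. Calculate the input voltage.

V_in/V_out = N_in/N_out, so V_in = 53.2 × 325/144 = 120 V.

V_in ≈ 120 V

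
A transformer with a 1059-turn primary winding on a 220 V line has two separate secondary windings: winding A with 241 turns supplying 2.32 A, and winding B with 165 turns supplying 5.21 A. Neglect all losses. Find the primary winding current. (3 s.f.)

I_p ≈ 1.34 A

V_A = 220 × 241/1059 = 50.066 V; V_B = 220 × 165/1059 = 34.278 V.
P_out = V_A I_A + V_B I_B = 50.066×2.32 + 34.278×5.21 = 116.15 + 178.59 = 294.74 W.
Ideal ⇒ P_in = P_out, so I_p = P_out/V_p = 294.74/220 = 1.34 A.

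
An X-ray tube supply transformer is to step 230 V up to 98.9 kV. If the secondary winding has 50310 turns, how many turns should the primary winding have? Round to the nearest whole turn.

N_p = 117 turns

N_p/N_s = V_p/V_s, so N_p = 50310 × 230/98900 = 117.0 ≈ 117 turns.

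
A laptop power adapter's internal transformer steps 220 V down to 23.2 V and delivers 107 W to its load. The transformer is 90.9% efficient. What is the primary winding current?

P_in = P_out/η = 107/0.909 = 117.71 W.
I_p = P_in/V_p = 117.71/220 = 0.535 A.

I_p ≈ 0.535 A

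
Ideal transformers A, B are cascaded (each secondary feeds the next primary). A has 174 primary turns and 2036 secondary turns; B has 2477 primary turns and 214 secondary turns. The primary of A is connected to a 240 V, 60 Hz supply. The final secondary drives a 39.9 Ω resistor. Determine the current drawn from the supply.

I_supply ≈ 6.15 A

Secondary of A: V = 240.00 × 2036/174 = 2808.3 V.
Secondary of B: V = 2808.3 × 214/2477 = 242.62 V.
I_load = 242.62/39.9 = 6.0807 A, so P_out = 242.62 × 6.0807 = 1475.3 W.
All ideal ⇒ P_in = P_out, so I_supply = 1475.3/240 = 6.15 A.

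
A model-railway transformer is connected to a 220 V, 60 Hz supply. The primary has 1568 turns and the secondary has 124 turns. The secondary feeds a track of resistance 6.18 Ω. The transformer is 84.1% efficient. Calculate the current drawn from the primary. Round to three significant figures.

I_p ≈ 0.265 A

V_s = 220 × 124/1568 = 17.398 V.
I_s = V_s/R = 17.398/6.18 = 2.8152 A.
P_out = V_s I_s = 17.398 × 2.8152 = 48.979 W.
P_in = P_out/η = 48.979/0.841 = 58.239 W.
I_p = P_in/V_p = 58.239/220 = 0.265 A.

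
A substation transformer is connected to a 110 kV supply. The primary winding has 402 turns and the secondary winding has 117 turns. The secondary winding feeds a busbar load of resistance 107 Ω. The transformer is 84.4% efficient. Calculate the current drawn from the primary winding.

I_p ≈ 103 A

V_s = 110000 × 117/402 = 32015 V.
I_s = V_s/R = 32015/107 = 299.20 A.
P_out = V_s I_s = 32015 × 299.20 = 9.5790×10^6 W.
P_in = P_out/η = 9.5790×10^6/0.844 = 1.1350×10^7 W.
I_p = P_in/V_p = 1.1350×10^7/110000 = 103 A.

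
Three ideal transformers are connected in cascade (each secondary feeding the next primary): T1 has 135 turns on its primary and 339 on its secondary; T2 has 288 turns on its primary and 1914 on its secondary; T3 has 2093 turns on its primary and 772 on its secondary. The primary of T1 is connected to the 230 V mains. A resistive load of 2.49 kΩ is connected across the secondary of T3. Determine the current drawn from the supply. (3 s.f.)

Secondary of T1: V = 230.00 × 339/135 = 577.56 V.
Secondary of T2: V = 577.56 × 1914/288 = 3838.3 V.
Secondary of T3: V = 3838.3 × 772/2093 = 1415.8 V.
I_load = 1415.8/2490 = 0.56858 A, so P_out = 1415.8 × 0.56858 = 804.98 W.
All ideal ⇒ P_in = P_out, so I_supply = 804.98/230 = 3.50 A.

I_supply ≈ 3.50 A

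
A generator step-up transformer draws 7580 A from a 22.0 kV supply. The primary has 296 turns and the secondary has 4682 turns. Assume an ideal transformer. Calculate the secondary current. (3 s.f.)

I_s/I_p = N_p/N_s, so I_s = 7580 × 296/4682 = 479 A.

I_s ≈ 479 A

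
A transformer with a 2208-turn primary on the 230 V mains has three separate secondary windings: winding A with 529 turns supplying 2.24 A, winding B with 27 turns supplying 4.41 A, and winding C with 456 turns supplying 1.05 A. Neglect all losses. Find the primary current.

V_A = 230 × 529/2208 = 55.104 V; V_B = 230 × 27/2208 = 2.8125 V; V_C = 230 × 456/2208 = 47.500 V.
P_out = V_A I_A + V_B I_B + V_C I_C = 55.104×2.24 + 2.8125×4.41 + 47.500×1.05 = 123.43 + 12.403 + 49.875 = 185.71 W.
Ideal ⇒ P_in = P_out, so I_p = P_out/V_p = 185.71/230 = 0.807 A.

I_p ≈ 0.807 A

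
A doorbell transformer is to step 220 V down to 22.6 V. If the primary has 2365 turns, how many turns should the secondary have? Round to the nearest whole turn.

N_s = 243 turns

N_s/N_p = V_s/V_p, so N_s = 2365 × 22.6/220 = 242.9 ≈ 243 turns.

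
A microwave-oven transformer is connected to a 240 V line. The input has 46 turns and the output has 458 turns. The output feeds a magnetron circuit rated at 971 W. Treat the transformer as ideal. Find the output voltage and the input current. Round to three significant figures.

V_out = V_in × N_out/N_in = 240 × 458/46 = 2389.6 V.
I_out = P/V_out = 971/2389.6 = 0.40635 A.
I_in = I_out × N_out/N_in = 0.40635 × 458/46 = 4.05 A.

V_out ≈ 2390 V, I_in ≈ 4.05 A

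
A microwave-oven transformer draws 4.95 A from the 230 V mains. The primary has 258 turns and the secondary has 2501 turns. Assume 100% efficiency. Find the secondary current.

I_s/I_p = N_p/N_s, so I_s = 4.95 × 258/2501 = 0.511 A.

I_s ≈ 0.511 A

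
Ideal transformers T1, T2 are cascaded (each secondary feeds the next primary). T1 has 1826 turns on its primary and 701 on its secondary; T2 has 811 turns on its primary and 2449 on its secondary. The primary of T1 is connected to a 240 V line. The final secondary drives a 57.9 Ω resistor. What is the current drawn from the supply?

I_supply ≈ 5.57 A

Secondary of T1: V = 240.00 × 701/1826 = 92.136 V.
Secondary of T2: V = 92.136 × 2449/811 = 278.23 V.
I_load = 278.23/57.9 = 4.8053 A, so P_out = 278.23 × 4.8053 = 1336.9 W.
All ideal ⇒ P_in = P_out, so I_supply = 1336.9/240 = 5.57 A.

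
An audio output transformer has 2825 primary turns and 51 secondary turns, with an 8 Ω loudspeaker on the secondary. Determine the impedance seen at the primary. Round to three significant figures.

Z_p = (N_p/N_s)² × Z_s = (2825/51)² × 8 = 24500 Ω.

Z_p ≈ 24500 Ω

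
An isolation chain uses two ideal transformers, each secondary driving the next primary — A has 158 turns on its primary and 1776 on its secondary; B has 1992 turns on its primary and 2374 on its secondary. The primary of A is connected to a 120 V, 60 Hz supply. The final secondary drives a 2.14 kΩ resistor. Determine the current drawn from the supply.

Secondary of A: V = 120.00 × 1776/158 = 1348.9 V.
Secondary of B: V = 1348.9 × 2374/1992 = 1607.5 V.
I_load = 1607.5/2140 = 0.75118 A, so P_out = 1607.5 × 0.75118 = 1207.5 W.
All ideal ⇒ P_in = P_out, so I_supply = 1207.5/120 = 10.1 A.

I_supply ≈ 10.1 A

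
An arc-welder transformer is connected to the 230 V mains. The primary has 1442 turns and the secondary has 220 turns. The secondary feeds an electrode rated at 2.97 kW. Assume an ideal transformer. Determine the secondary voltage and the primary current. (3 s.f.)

V_s ≈ 35.1 V, I_p ≈ 12.9 A

V_s = V_p × N_s/N_p = 230 × 220/1442 = 35.090 V.
I_s = P/V_s = 2970/35.090 = 84.639 A.
I_p = I_s × N_s/N_p = 84.639 × 220/1442 = 12.9 A.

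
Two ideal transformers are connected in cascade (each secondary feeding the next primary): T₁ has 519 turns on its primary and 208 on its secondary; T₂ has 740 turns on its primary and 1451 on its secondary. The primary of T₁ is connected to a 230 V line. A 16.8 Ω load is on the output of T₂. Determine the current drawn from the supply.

After T₁: V = 230.00 × 208/519 = 92.177 V.
After T₂: V = 92.177 × 1451/740 = 180.74 V.
I_load = 180.74/16.8 = 10.758 A, so P_out = 180.74 × 10.758 = 1944.5 W.
All ideal ⇒ P_in = P_out, so I_supply = 1944.5/230 = 8.45 A.

I_supply ≈ 8.45 A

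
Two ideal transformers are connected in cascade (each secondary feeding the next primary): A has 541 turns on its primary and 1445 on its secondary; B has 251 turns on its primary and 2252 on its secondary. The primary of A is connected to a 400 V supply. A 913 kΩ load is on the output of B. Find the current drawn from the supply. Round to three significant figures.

I_supply ≈ 0.252 A

Secondary of A: V = 400.00 × 1445/541 = 1068.4 V.
Secondary of B: V = 1068.4 × 2252/251 = 9585.7 V.
I_load = 9585.7/913000 = 0.010499 A, so P_out = 9585.7 × 0.010499 = 100.64 W.
All ideal ⇒ P_in = P_out, so I_supply = 100.64/400 = 0.252 A.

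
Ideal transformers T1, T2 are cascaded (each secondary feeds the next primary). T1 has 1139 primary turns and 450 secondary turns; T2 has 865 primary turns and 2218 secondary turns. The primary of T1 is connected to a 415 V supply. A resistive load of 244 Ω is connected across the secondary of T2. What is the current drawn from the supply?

Secondary of T1: V = 415.00 × 450/1139 = 163.96 V.
Secondary of T2: V = 163.96 × 2218/865 = 420.42 V.
I_load = 420.42/244 = 1.7230 A, so P_out = 420.42 × 1.7230 = 724.39 W.
All ideal ⇒ P_in = P_out, so I_supply = 724.39/415 = 1.75 A.

I_supply ≈ 1.75 A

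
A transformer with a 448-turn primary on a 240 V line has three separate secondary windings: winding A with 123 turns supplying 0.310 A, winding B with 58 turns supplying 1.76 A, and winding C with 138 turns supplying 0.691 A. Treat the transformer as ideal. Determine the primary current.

V_A = 240 × 123/448 = 65.893 V; V_B = 240 × 58/448 = 31.071 V; V_C = 240 × 138/448 = 73.929 V.
P_out = V_A I_A + V_B I_B + V_C I_C = 65.893×0.310 + 31.071×1.76 + 73.929×0.691 = 20.427 + 54.686 + 51.085 = 126.20 W.
Ideal ⇒ P_in = P_out, so I_p = P_out/V_p = 126.20/240 = 0.526 A.

I_p ≈ 0.526 A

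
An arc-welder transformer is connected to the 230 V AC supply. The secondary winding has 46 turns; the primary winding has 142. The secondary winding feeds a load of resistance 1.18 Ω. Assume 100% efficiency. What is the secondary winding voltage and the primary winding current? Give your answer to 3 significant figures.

V_s ≈ 74.5 V, I_p ≈ 20.5 A

V_s = V_p × N_s/N_p = 230 × 46/142 = 74.507 V.
I_s = V_s/R = 74.507/1.18 = 63.142 A.
I_p = I_s × N_s/N_p = 63.142 × 46/142 = 20.5 A.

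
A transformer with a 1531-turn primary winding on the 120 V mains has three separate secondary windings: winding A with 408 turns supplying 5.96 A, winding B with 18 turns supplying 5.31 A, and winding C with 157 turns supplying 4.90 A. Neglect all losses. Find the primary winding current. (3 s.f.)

V_A = 120 × 408/1531 = 31.979 V; V_B = 120 × 18/1531 = 1.4108 V; V_C = 120 × 157/1531 = 12.306 V.
P_out = V_A I_A + V_B I_B + V_C I_C = 31.979×5.96 + 1.4108×5.31 + 12.306×4.90 = 190.60 + 7.4916 + 60.298 = 258.38 W.
Ideal ⇒ P_in = P_out, so I_p = P_out/V_p = 258.38/120 = 2.15 A.

I_p ≈ 2.15 A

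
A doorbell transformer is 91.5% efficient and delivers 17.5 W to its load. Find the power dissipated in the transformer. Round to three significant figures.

P_in = P_out/η = 17.5/0.915 = 19.1257 W.
P_loss = P_in − P_out = 19.1257 − 17.5 = 1.63 W.

P_loss ≈ 1.63 W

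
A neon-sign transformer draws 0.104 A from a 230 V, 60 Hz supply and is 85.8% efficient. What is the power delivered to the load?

P_in = V_p I_p = 230 × 0.104 = 23.920 W.
P_out = η P_in = 0.858 × 23.920 = 20.5 W.

P_out ≈ 20.5 W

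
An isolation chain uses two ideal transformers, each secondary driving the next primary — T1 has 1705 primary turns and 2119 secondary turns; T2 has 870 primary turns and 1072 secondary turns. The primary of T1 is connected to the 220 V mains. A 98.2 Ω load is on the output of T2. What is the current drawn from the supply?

I_supply ≈ 5.25 A

After T1: V = 220.00 × 2119/1705 = 273.42 V.
After T2: V = 273.42 × 1072/870 = 336.90 V.
I_load = 336.90/98.2 = 3.4308 A, so P_out = 336.90 × 3.4308 = 1155.8 W.
All ideal ⇒ P_in = P_out, so I_supply = 1155.8/220 = 5.25 A.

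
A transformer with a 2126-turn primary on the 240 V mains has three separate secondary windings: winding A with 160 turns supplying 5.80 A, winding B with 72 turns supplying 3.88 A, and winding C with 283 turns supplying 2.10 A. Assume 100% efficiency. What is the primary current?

V_A = 240 × 160/2126 = 18.062 V; V_B = 240 × 72/2126 = 8.1279 V; V_C = 240 × 283/2126 = 31.947 V.
P_out = V_A I_A + V_B I_B + V_C I_C = 18.062×5.80 + 8.1279×3.88 + 31.947×2.10 = 104.76 + 31.536 + 67.089 = 203.39 W.
Ideal ⇒ P_in = P_out, so I_p = P_out/V_p = 203.39/240 = 0.847 A.

I_p ≈ 0.847 A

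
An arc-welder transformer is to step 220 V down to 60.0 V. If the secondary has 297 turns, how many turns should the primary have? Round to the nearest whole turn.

N_p/N_s = V_p/V_s, so N_p = 297 × 220/60.0 = 1089.0 ≈ 1089 turns.

N_p = 1089 turns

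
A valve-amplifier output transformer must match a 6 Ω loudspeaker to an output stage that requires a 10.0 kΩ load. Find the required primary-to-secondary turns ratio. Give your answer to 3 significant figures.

N_p/N_s ≈ 40.8

Z_p/Z_s = (N_p/N_s)², so N_p/N_s = √(10000/6) = √1670 = 40.8.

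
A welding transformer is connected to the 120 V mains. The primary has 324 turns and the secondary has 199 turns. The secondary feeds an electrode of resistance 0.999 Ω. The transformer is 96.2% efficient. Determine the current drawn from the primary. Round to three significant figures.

I_p ≈ 47.1 A

V_s = 120 × 199/324 = 73.704 V.
I_s = V_s/R = 73.704/0.999 = 73.777 A.
P_out = V_s I_s = 73.704 × 73.777 = 5437.7 W.
P_in = P_out/η = 5437.7/0.962 = 5652.5 W.
I_p = P_in/V_p = 5652.5/120 = 47.1 A.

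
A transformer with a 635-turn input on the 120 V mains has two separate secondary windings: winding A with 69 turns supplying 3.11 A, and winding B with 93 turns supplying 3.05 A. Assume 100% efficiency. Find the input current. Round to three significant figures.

V_A = 120 × 69/635 = 13.039 V; V_B = 120 × 93/635 = 17.575 V.
P_out = V_A I_A + V_B I_B = 13.039×3.11 + 17.575×3.05 = 40.552 + 53.603 = 94.156 W.
Ideal ⇒ P_in = P_out, so I_in = P_out/V_in = 94.156/120 = 0.785 A.

I_in ≈ 0.785 A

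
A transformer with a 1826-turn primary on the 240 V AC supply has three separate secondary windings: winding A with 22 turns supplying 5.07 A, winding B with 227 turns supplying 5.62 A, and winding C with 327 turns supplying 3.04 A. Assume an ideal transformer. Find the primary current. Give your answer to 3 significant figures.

V_A = 240 × 22/1826 = 2.8916 V; V_B = 240 × 227/1826 = 29.836 V; V_C = 240 × 327/1826 = 42.979 V.
P_out = V_A I_A + V_B I_B + V_C I_C = 2.8916×5.07 + 29.836×5.62 + 42.979×3.04 = 14.660 + 167.68 + 130.66 = 312.99 W.
Ideal ⇒ P_in = P_out, so I_p = P_out/V_p = 312.99/240 = 1.30 A.

I_p ≈ 1.30 A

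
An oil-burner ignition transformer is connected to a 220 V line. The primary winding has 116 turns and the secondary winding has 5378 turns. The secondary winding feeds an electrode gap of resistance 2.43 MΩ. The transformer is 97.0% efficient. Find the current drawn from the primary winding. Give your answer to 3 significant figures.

V_s = 220 × 5378/116 = 10200 V.
I_s = V_s/R = 10200/(2.43×10^6) = 0.0041974 A.
P_out = V_s I_s = 10200 × 0.0041974 = 42.812 W.
P_in = P_out/η = 42.812/0.970 = 44.136 W.
I_p = P_in/V_p = 44.136/220 = 0.201 A.

I_p ≈ 0.201 A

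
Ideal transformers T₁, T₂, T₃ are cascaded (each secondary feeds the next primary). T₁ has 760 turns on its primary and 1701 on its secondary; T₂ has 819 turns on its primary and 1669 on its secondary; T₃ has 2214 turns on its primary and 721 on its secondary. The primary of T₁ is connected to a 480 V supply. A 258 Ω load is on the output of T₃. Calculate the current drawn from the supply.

I_supply ≈ 4.10 A

After T₁: V = 480.00 × 1701/760 = 1074.3 V.
After T₂: V = 1074.3 × 1669/819 = 2189.3 V.
After T₃: V = 2189.3 × 721/2214 = 712.95 V.
I_load = 712.95/258 = 2.7634 A, so P_out = 712.95 × 2.7634 = 1970.2 W.
All ideal ⇒ P_in = P_out, so I_supply = 1970.2/480 = 4.10 A.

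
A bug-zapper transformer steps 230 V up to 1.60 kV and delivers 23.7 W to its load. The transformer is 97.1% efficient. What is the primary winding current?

P_in = P_out/η = 23.7/0.971 = 24.408 W.
I_p = P_in/V_p = 24.408/230 = 0.106 A.

I_p ≈ 0.106 A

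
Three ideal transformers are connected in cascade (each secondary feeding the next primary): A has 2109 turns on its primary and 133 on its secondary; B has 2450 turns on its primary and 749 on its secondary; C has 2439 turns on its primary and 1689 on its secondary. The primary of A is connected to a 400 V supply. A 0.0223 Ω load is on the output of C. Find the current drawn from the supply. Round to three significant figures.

I_supply ≈ 3.20 A

Secondary of A: V = 400.00 × 133/2109 = 25.225 V.
Secondary of B: V = 25.225 × 749/2450 = 7.7117 V.
Secondary of C: V = 7.7117 × 1689/2439 = 5.3403 V.
I_load = 5.3403/0.0223 = 239.48 A, so P_out = 5.3403 × 239.48 = 1278.9 W.
All ideal ⇒ P_in = P_out, so I_supply = 1278.9/400 = 3.20 A.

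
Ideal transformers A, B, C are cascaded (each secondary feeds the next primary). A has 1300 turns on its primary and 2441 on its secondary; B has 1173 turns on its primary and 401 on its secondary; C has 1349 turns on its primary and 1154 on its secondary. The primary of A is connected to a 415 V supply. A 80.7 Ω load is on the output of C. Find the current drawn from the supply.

After A: V = 415.00 × 2441/1300 = 779.24 V.
After B: V = 779.24 × 401/1173 = 266.39 V.
After C: V = 266.39 × 1154/1349 = 227.88 V.
I_load = 227.88/80.7 = 2.8238 A, so P_out = 227.88 × 2.8238 = 643.51 W.
All ideal ⇒ P_in = P_out, so I_supply = 643.51/415 = 1.55 A.

I_supply ≈ 1.55 A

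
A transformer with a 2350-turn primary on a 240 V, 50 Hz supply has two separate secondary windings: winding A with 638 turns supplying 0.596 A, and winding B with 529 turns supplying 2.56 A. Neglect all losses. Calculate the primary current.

I_p ≈ 0.738 A

V_A = 240 × 638/2350 = 65.157 V; V_B = 240 × 529/2350 = 54.026 V.
P_out = V_A I_A + V_B I_B = 65.157×0.596 + 54.026×2.56 = 38.834 + 138.31 = 177.14 W.
Ideal ⇒ P_in = P_out, so I_p = P_out/V_p = 177.14/240 = 0.738 A.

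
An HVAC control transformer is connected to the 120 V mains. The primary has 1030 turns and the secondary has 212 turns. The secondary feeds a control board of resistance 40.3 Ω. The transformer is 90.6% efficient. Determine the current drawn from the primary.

V_s = 120 × 212/1030 = 24.699 V.
I_s = V_s/R = 24.699/40.3 = 0.61288 A.
P_out = V_s I_s = 24.699 × 0.61288 = 15.138 W.
P_in = P_out/η = 15.138/0.906 = 16.708 W.
I_p = P_in/V_p = 16.708/120 = 0.139 A.

I_p ≈ 0.139 A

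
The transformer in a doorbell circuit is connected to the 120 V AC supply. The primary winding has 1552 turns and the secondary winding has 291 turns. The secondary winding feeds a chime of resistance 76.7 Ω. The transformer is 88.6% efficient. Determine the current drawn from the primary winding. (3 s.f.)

V_s = 120 × 291/1552 = 22.500 V.
I_s = V_s/R = 22.500/76.7 = 0.29335 A.
P_out = V_s I_s = 22.500 × 0.29335 = 6.6004 W.
P_in = P_out/η = 6.6004/0.886 = 7.4497 W.
I_p = P_in/V_p = 7.4497/120 = 0.0621 A.

I_p ≈ 0.0621 A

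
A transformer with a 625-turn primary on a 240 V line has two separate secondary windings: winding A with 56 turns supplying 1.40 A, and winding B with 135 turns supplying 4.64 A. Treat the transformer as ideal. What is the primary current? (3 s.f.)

I_p ≈ 1.13 A

V_A = 240 × 56/625 = 21.504 V; V_B = 240 × 135/625 = 51.840 V.
P_out = V_A I_A + V_B I_B = 21.504×1.40 + 51.840×4.64 = 30.106 + 240.54 = 270.64 W.
Ideal ⇒ P_in = P_out, so I_p = P_out/V_p = 270.64/240 = 1.13 A.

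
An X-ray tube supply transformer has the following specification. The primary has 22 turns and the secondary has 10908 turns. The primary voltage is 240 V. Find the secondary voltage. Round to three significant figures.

V_s/V_p = N_s/N_p, so V_s = 240 × 10908/22 = 119000 V.

V_s ≈ 119000 V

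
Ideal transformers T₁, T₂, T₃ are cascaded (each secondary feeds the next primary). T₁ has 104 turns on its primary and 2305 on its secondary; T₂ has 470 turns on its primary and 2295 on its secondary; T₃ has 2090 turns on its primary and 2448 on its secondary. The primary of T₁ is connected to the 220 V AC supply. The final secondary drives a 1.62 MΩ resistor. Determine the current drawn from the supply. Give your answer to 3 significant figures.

I_supply ≈ 2.18 A

Secondary of T₁: V = 220.00 × 2305/104 = 4876.0 V.
Secondary of T₂: V = 4876.0 × 2295/470 = 23809 V.
Secondary of T₃: V = 23809 × 2448/2090 = 27888 V.
I_load = 27888/(1.62×10^6) = 0.017215 A, so P_out = 27888 × 0.017215 = 480.07 W.
All ideal ⇒ P_in = P_out, so I_supply = 480.07/220 = 2.18 A.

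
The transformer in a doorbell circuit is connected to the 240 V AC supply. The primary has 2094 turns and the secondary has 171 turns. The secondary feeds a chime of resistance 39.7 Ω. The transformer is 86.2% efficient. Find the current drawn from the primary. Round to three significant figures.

V_s = 240 × 171/2094 = 19.599 V.
I_s = V_s/R = 19.599/39.7 = 0.49367 A.
P_out = V_s I_s = 19.599 × 0.49367 = 9.6754 W.
P_in = P_out/η = 9.6754/0.862 = 11.224 W.
I_p = P_in/V_p = 11.224/240 = 0.0468 A.

I_p ≈ 0.0468 A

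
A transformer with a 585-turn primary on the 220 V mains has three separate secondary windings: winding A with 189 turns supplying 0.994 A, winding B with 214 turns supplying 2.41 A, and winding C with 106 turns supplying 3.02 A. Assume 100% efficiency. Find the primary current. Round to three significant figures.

V_A = 220 × 189/585 = 71.077 V; V_B = 220 × 214/585 = 80.479 V; V_C = 220 × 106/585 = 39.863 V.
P_out = V_A I_A + V_B I_B + V_C I_C = 71.077×0.994 + 80.479×2.41 + 39.863×3.02 = 70.650 + 193.95 + 120.39 = 384.99 W.
Ideal ⇒ P_in = P_out, so I_p = P_out/V_p = 384.99/220 = 1.75 A.

I_p ≈ 1.75 A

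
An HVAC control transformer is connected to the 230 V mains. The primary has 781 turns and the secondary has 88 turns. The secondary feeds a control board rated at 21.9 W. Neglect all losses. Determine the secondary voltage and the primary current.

V_s = V_p × N_s/N_p = 230 × 88/781 = 25.915 V.
I_s = P/V_s = 21.9/25.915 = 0.84505 A.
I_p = I_s × N_s/N_p = 0.84505 × 88/781 = 0.0952 A.

V_s ≈ 25.9 V, I_p ≈ 0.0952 A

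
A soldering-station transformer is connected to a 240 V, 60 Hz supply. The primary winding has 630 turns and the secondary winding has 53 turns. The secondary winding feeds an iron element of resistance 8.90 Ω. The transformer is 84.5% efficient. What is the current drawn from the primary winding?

I_p ≈ 0.226 A

V_s = 240 × 53/630 = 20.190 V.
I_s = V_s/R = 20.190/8.90 = 2.2686 A.
P_out = V_s I_s = 20.190 × 2.2686 = 45.804 W.
P_in = P_out/η = 45.804/0.845 = 54.206 W.
I_p = P_in/V_p = 54.206/240 = 0.226 A.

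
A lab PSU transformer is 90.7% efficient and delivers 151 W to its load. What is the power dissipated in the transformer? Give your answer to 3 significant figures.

P_in = P_out/η = 151/0.907 = 166.483 W.
P_loss = P_in − P_out = 166.483 − 151 = 15.5 W.

P_loss ≈ 15.5 W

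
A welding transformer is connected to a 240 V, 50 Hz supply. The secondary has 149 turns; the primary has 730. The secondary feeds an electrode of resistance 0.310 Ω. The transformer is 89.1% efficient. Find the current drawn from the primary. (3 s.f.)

V_s = 240 × 149/730 = 48.986 V.
I_s = V_s/R = 48.986/0.310 = 158.02 A.
P_out = V_s I_s = 48.986 × 158.02 = 7740.8 W.
P_in = P_out/η = 7740.8/0.891 = 8687.8 W.
I_p = P_in/V_p = 8687.8/240 = 36.2 A.

I_p ≈ 36.2 A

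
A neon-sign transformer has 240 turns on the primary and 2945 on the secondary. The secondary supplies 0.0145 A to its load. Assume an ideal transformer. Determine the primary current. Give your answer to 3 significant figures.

I_p ≈ 0.178 A

For an ideal transformer I_p/I_s = N_s/N_p, so I_p = 0.0145 × 2945/240 = 0.178 A.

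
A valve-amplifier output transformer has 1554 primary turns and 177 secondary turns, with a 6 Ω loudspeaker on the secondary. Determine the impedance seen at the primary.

Z_p = (N_p/N_s)² × Z_s = (1554/177)² × 6 = 462 Ω.

Z_p ≈ 462 Ω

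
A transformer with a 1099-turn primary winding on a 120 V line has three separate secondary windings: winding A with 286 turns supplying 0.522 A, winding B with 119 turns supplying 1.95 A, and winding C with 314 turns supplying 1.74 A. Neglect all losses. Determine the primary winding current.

I_p ≈ 0.844 A

V_A = 120 × 286/1099 = 31.228 V; V_B = 120 × 119/1099 = 12.994 V; V_C = 120 × 314/1099 = 34.286 V.
P_out = V_A I_A + V_B I_B + V_C I_C = 31.228×0.522 + 12.994×1.95 + 34.286×1.74 = 16.301 + 25.338 + 59.657 = 101.30 W.
Ideal ⇒ P_in = P_out, so I_p = P_out/V_p = 101.30/120 = 0.844 A.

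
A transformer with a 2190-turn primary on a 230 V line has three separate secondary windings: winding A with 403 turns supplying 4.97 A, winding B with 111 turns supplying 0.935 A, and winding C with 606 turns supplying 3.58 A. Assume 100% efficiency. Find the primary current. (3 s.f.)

V_A = 230 × 403/2190 = 42.324 V; V_B = 230 × 111/2190 = 11.658 V; V_C = 230 × 606/2190 = 63.644 V.
P_out = V_A I_A + V_B I_B + V_C I_C = 42.324×4.97 + 11.658×0.935 + 63.644×3.58 = 210.35 + 10.900 + 227.84 = 449.10 W.
Ideal ⇒ P_in = P_out, so I_p = P_out/V_p = 449.10/230 = 1.95 A.

I_p ≈ 1.95 A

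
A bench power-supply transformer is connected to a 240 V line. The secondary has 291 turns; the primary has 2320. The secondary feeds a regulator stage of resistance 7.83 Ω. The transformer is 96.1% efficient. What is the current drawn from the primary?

V_s = 240 × 291/2320 = 30.103 V.
I_s = V_s/R = 30.103/7.83 = 3.8446 A.
P_out = V_s I_s = 30.103 × 3.8446 = 115.74 W.
P_in = P_out/η = 115.74/0.961 = 120.43 W.
I_p = P_in/V_p = 120.43/240 = 0.502 A.

I_p ≈ 0.502 A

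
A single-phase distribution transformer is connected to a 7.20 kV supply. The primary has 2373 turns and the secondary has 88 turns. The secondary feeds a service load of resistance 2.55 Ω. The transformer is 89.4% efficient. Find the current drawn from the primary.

V_s = 7200 × 88/2373 = 267.00 V.
I_s = V_s/R = 267.00/2.55 = 104.71 A.
P_out = V_s I_s = 267.00 × 104.71 = 27957 W.
P_in = P_out/η = 27957/0.894 = 31272 W.
I_p = P_in/V_p = 31272/7200 = 4.34 A.

I_p ≈ 4.34 A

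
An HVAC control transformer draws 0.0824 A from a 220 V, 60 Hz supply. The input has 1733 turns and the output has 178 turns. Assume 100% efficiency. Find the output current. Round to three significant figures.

I_out ≈ 0.802 A

I_out/I_in = N_in/N_out, so I_out = 0.0824 × 1733/178 = 0.802 A.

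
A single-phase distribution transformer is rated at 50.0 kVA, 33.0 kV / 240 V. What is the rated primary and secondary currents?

I_p = S/V_p = 50000/33000 = 1.52 A.
I_s = S/V_s = 50000/240 = 208 A.

I_p ≈ 1.52 A, I_s ≈ 208 A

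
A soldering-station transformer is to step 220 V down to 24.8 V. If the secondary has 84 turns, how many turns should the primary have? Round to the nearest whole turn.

N_p = 745 turns

N_p/N_s = V_p/V_s, so N_p = 84 × 220/24.8 = 745.2 ≈ 745 turns.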